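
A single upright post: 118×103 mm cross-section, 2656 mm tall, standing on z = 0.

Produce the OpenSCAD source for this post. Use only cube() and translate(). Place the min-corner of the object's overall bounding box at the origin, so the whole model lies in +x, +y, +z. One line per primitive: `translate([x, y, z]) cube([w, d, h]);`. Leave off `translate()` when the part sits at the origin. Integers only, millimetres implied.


cube([118, 103, 2656]);


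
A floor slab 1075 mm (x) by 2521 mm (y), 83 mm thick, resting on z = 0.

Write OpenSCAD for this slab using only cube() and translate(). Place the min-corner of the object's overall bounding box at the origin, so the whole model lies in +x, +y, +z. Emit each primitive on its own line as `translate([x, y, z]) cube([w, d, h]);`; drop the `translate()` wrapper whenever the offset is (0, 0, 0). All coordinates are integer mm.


cube([1075, 2521, 83]);


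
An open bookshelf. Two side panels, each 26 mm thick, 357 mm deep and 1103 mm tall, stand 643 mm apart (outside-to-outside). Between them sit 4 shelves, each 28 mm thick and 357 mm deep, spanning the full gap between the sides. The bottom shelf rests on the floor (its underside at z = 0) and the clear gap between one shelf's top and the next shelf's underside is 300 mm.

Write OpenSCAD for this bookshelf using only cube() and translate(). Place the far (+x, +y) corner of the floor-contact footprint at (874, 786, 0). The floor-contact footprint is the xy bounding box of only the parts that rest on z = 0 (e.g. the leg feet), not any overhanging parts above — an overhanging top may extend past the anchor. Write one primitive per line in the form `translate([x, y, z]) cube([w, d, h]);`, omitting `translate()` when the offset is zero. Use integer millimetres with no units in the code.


translate([231, 429, 0]) cube([26, 357, 1103]);
translate([848, 429, 0]) cube([26, 357, 1103]);
translate([257, 429, 0]) cube([591, 357, 28]);
translate([257, 429, 328]) cube([591, 357, 28]);
translate([257, 429, 656]) cube([591, 357, 28]);
translate([257, 429, 984]) cube([591, 357, 28]);


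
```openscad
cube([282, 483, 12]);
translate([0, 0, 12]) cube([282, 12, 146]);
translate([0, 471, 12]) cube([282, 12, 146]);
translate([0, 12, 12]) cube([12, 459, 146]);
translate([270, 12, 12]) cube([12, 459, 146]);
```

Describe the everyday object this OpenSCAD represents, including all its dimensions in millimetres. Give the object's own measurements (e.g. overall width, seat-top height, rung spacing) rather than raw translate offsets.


An open-topped rectangular box: outside dimensions 282×483×158 mm, with a uniform wall and base thickness of 12 mm. The base is a full 282×483 slab on the floor; four walls sit on top of the base. The front and back walls (the −y and +y sides) span the full width; the two side walls fit between them.


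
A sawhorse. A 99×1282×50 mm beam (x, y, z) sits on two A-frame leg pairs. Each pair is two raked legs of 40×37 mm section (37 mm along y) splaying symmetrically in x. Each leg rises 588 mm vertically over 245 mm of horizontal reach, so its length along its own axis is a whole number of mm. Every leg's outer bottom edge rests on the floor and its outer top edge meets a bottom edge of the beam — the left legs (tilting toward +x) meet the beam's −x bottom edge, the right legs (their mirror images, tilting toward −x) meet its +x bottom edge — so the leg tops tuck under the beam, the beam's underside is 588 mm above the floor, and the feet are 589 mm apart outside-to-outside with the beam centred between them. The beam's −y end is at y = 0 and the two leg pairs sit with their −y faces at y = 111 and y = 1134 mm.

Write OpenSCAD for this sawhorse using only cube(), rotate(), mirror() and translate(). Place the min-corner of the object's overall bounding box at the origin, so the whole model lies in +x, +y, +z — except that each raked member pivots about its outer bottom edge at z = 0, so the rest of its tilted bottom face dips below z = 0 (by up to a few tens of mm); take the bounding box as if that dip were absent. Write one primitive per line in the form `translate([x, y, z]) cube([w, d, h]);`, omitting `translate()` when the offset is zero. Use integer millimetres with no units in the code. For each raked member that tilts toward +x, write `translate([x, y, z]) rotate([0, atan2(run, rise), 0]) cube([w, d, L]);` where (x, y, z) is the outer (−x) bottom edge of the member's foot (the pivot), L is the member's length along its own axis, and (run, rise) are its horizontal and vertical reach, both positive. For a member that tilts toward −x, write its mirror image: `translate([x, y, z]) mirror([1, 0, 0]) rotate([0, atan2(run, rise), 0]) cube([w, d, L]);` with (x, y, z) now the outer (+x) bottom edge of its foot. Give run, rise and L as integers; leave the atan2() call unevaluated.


// leg length = √(245² + 588²) = 637
// right-leg outer foot x = 2·245 + 99 = 589
// beam min-corner = (245, 0, 588)
translate([245, 0, 588]) cube([99, 1282, 50]);
translate([0, 111, 0]) rotate([0, atan2(245, 588), 0]) cube([40, 37, 637]);
translate([589, 111, 0]) mirror([1, 0, 0]) rotate([0, atan2(245, 588), 0]) cube([40, 37, 637]);
translate([0, 1134, 0]) rotate([0, atan2(245, 588), 0]) cube([40, 37, 637]);
translate([589, 1134, 0]) mirror([1, 0, 0]) rotate([0, atan2(245, 588), 0]) cube([40, 37, 637]);


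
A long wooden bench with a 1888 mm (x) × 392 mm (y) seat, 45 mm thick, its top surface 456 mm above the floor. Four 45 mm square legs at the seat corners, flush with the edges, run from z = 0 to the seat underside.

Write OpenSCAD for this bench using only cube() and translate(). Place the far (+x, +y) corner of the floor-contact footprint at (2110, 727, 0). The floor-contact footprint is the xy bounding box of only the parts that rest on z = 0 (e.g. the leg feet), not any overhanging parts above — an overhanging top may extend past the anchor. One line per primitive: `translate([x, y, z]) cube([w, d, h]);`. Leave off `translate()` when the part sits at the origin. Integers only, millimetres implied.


translate([222, 335, 411]) cube([1888, 392, 45]);
translate([222, 335, 0]) cube([45, 45, 411]);
translate([222, 682, 0]) cube([45, 45, 411]);
translate([2065, 335, 0]) cube([45, 45, 411]);
translate([2065, 682, 0]) cube([45, 45, 411]);


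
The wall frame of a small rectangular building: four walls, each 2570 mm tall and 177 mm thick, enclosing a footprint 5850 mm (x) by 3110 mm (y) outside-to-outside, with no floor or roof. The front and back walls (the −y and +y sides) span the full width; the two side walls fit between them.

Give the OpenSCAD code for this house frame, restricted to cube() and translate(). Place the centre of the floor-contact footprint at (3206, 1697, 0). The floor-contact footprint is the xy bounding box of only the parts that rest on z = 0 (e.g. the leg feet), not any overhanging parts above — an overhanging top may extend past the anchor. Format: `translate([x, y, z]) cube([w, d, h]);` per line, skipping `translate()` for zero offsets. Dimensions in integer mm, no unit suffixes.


translate([281, 142, 0]) cube([5850, 177, 2570]);
translate([281, 3075, 0]) cube([5850, 177, 2570]);
translate([281, 319, 0]) cube([177, 2756, 2570]);
translate([5954, 319, 0]) cube([177, 2756, 2570]);


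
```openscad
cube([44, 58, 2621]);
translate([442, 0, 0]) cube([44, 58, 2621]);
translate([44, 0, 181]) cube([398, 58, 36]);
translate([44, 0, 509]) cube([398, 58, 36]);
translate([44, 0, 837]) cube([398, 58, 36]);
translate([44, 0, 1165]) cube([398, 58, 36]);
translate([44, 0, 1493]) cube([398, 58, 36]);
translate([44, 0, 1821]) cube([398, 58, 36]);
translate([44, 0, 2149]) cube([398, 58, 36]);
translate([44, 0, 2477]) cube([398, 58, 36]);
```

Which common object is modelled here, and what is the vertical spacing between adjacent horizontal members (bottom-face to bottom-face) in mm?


A ladder. The rung spacing is 328 mm.

Two tall 44×58 posts with 8 short bars between them — a ladder. Adjacent rungs sit at z = 181 and z = 509, so the spacing is 509 − 181 = 328 mm.


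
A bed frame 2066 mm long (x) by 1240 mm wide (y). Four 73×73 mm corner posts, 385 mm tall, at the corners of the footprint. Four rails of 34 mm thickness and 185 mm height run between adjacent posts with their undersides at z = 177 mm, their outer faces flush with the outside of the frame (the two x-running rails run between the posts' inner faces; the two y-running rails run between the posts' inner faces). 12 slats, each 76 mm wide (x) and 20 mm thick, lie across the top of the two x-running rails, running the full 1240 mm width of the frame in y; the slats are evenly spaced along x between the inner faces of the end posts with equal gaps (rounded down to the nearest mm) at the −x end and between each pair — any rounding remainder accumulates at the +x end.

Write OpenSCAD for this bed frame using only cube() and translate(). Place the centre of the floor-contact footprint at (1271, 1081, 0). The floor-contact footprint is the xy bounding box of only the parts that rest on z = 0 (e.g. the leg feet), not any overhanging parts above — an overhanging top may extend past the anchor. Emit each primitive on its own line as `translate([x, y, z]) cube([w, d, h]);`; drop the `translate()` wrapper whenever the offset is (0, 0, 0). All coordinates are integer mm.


translate([238, 461, 0]) cube([73, 73, 385]);
translate([238, 1628, 0]) cube([73, 73, 385]);
translate([2231, 461, 0]) cube([73, 73, 385]);
translate([2231, 1628, 0]) cube([73, 73, 385]);
translate([311, 461, 177]) cube([1920, 34, 185]);
translate([311, 1667, 177]) cube([1920, 34, 185]);
translate([238, 534, 177]) cube([34, 1094, 185]);
translate([2270, 534, 177]) cube([34, 1094, 185]);
translate([388, 461, 362]) cube([76, 1240, 20]);
translate([541, 461, 362]) cube([76, 1240, 20]);
translate([694, 461, 362]) cube([76, 1240, 20]);
translate([847, 461, 362]) cube([76, 1240, 20]);
translate([1000, 461, 362]) cube([76, 1240, 20]);
translate([1153, 461, 362]) cube([76, 1240, 20]);
translate([1306, 461, 362]) cube([76, 1240, 20]);
translate([1459, 461, 362]) cube([76, 1240, 20]);
translate([1612, 461, 362]) cube([76, 1240, 20]);
translate([1765, 461, 362]) cube([76, 1240, 20]);
translate([1918, 461, 362]) cube([76, 1240, 20]);
translate([2071, 461, 362]) cube([76, 1240, 20]);


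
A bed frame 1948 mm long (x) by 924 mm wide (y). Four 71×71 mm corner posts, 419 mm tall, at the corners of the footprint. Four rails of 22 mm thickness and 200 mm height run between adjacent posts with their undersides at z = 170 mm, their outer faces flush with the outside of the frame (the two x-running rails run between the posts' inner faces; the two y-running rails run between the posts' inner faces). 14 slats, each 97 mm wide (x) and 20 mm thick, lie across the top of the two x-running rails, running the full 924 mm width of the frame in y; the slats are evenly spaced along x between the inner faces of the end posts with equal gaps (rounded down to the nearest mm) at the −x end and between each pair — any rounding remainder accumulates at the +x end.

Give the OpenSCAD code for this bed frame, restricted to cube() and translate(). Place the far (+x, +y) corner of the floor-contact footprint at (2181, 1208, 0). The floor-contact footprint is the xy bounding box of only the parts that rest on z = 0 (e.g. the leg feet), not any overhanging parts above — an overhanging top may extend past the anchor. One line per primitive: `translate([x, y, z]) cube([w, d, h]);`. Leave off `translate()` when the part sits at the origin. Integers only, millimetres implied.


translate([233, 284, 0]) cube([71, 71, 419]);
translate([233, 1137, 0]) cube([71, 71, 419]);
translate([2110, 284, 0]) cube([71, 71, 419]);
translate([2110, 1137, 0]) cube([71, 71, 419]);
translate([304, 284, 170]) cube([1806, 22, 200]);
translate([304, 1186, 170]) cube([1806, 22, 200]);
translate([233, 355, 170]) cube([22, 782, 200]);
translate([2159, 355, 170]) cube([22, 782, 200]);
translate([333, 284, 370]) cube([97, 924, 20]);
translate([459, 284, 370]) cube([97, 924, 20]);
translate([585, 284, 370]) cube([97, 924, 20]);
translate([711, 284, 370]) cube([97, 924, 20]);
translate([837, 284, 370]) cube([97, 924, 20]);
translate([963, 284, 370]) cube([97, 924, 20]);
translate([1089, 284, 370]) cube([97, 924, 20]);
translate([1215, 284, 370]) cube([97, 924, 20]);
translate([1341, 284, 370]) cube([97, 924, 20]);
translate([1467, 284, 370]) cube([97, 924, 20]);
translate([1593, 284, 370]) cube([97, 924, 20]);
translate([1719, 284, 370]) cube([97, 924, 20]);
translate([1845, 284, 370]) cube([97, 924, 20]);
translate([1971, 284, 370]) cube([97, 924, 20]);


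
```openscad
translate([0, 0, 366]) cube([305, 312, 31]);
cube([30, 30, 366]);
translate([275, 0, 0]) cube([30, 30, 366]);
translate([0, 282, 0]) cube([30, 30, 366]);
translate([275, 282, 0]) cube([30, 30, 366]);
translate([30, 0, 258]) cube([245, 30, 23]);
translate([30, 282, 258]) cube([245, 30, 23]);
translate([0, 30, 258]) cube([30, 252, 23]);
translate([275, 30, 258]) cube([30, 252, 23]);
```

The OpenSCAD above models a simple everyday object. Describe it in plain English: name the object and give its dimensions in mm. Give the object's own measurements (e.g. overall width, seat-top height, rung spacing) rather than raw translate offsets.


A four-legged stool. The seat is a 305×312×31 mm slab whose top surface is at z = 397 mm; four square legs, each 30×30 mm in cross-section, run from the floor (z = 0) to the underside of the seat, each flush with a corner of the seat. Four stretchers, 30 mm wide and 23 mm tall, connect adjacent legs with their undersides at z = 258 mm, each running between the inner faces of the legs it joins and aligned with the legs' outer faces on the other axis.


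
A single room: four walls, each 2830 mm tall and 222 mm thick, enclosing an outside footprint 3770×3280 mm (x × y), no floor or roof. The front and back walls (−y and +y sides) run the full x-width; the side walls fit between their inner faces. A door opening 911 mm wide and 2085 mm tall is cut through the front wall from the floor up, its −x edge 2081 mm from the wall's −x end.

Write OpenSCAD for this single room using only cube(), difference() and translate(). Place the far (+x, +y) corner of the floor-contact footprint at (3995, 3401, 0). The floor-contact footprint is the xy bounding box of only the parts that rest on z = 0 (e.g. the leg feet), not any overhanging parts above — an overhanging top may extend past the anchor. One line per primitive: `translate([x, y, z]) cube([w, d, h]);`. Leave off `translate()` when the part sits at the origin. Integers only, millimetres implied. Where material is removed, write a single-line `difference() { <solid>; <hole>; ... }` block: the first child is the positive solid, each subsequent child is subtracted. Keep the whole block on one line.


difference() { translate([225, 121, 0]) cube([3770, 222, 2830]); translate([2306, 121, 0]) cube([911, 222, 2085]); }
translate([225, 3179, 0]) cube([3770, 222, 2830]);
translate([225, 343, 0]) cube([222, 2836, 2830]);
translate([3773, 343, 0]) cube([222, 2836, 2830]);


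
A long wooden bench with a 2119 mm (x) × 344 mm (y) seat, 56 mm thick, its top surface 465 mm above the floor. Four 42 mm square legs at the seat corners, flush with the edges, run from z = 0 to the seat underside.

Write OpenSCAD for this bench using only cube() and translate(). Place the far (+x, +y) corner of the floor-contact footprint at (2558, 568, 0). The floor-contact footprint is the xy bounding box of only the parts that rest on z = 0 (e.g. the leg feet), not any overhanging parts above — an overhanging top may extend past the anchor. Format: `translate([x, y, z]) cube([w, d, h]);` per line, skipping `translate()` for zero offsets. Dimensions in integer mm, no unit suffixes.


translate([439, 224, 409]) cube([2119, 344, 56]);
translate([439, 224, 0]) cube([42, 42, 409]);
translate([439, 526, 0]) cube([42, 42, 409]);
translate([2516, 224, 0]) cube([42, 42, 409]);
translate([2516, 526, 0]) cube([42, 42, 409]);


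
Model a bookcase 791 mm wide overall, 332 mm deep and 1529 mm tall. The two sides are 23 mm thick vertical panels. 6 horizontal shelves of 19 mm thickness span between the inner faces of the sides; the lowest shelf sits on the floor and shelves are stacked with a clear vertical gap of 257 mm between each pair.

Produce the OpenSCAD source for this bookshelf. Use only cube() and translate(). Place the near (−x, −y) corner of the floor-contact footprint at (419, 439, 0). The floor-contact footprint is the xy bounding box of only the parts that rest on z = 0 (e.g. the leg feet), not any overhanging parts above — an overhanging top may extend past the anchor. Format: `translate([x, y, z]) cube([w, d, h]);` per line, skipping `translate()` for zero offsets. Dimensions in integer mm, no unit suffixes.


translate([419, 439, 0]) cube([23, 332, 1529]);
translate([1187, 439, 0]) cube([23, 332, 1529]);
translate([442, 439, 0]) cube([745, 332, 19]);
translate([442, 439, 276]) cube([745, 332, 19]);
translate([442, 439, 552]) cube([745, 332, 19]);
translate([442, 439, 828]) cube([745, 332, 19]);
translate([442, 439, 1104]) cube([745, 332, 19]);
translate([442, 439, 1380]) cube([745, 332, 19]);


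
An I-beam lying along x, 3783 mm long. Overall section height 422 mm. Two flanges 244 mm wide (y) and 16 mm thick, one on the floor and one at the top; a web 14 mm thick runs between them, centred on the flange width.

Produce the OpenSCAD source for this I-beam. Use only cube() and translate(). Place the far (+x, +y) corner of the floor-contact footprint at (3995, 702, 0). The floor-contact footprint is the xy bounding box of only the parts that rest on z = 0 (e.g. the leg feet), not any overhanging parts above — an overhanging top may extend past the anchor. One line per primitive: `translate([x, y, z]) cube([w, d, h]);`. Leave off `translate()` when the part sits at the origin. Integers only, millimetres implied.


translate([212, 458, 0]) cube([3783, 244, 16]);
translate([212, 573, 16]) cube([3783, 14, 390]);
translate([212, 458, 406]) cube([3783, 244, 16]);


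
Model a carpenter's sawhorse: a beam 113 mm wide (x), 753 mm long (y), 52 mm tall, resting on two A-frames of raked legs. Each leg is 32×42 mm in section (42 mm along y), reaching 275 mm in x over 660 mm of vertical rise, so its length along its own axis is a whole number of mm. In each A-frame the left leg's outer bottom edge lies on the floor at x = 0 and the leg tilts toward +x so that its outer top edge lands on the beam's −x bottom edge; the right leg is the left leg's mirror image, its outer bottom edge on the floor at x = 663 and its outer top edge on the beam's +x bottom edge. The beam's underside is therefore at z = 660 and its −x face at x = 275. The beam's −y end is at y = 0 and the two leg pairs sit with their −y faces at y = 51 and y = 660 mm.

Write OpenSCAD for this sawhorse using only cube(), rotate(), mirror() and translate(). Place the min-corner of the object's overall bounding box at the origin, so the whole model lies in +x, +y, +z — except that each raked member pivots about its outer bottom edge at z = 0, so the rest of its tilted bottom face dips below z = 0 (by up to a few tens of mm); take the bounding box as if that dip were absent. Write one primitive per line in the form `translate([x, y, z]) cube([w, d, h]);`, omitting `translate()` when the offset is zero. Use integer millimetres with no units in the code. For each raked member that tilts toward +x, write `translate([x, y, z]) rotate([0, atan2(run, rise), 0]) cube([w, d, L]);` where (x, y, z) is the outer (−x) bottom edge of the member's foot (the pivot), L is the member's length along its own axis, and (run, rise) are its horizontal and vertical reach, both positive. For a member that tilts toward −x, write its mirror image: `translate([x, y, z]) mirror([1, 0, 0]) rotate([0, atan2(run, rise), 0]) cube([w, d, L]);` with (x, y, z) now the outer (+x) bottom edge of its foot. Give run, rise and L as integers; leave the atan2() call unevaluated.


translate([275, 0, 660]) cube([113, 753, 52]);
translate([0, 51, 0]) rotate([0, atan2(275, 660), 0]) cube([32, 42, 715]);
translate([663, 51, 0]) mirror([1, 0, 0]) rotate([0, atan2(275, 660), 0]) cube([32, 42, 715]);
translate([0, 660, 0]) rotate([0, atan2(275, 660), 0]) cube([32, 42, 715]);
translate([663, 660, 0]) mirror([1, 0, 0]) rotate([0, atan2(275, 660), 0]) cube([32, 42, 715]);


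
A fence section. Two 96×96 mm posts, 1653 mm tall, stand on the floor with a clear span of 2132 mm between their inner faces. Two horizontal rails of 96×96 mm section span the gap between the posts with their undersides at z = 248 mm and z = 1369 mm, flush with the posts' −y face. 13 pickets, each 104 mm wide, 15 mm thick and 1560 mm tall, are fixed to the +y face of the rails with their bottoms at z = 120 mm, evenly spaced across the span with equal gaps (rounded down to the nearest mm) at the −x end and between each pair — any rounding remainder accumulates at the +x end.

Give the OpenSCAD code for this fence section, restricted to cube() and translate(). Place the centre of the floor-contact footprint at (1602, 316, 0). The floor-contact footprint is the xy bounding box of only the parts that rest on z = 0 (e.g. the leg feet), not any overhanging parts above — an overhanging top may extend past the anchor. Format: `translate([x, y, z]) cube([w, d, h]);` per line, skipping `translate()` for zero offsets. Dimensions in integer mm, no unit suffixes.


translate([440, 268, 0]) cube([96, 96, 1653]);
translate([2668, 268, 0]) cube([96, 96, 1653]);
translate([536, 268, 248]) cube([2132, 96, 96]);
translate([536, 268, 1369]) cube([2132, 96, 96]);
translate([591, 364, 120]) cube([104, 15, 1560]);
translate([750, 364, 120]) cube([104, 15, 1560]);
translate([909, 364, 120]) cube([104, 15, 1560]);
translate([1068, 364, 120]) cube([104, 15, 1560]);
translate([1227, 364, 120]) cube([104, 15, 1560]);
translate([1386, 364, 120]) cube([104, 15, 1560]);
translate([1545, 364, 120]) cube([104, 15, 1560]);
translate([1704, 364, 120]) cube([104, 15, 1560]);
translate([1863, 364, 120]) cube([104, 15, 1560]);
translate([2022, 364, 120]) cube([104, 15, 1560]);
translate([2181, 364, 120]) cube([104, 15, 1560]);
translate([2340, 364, 120]) cube([104, 15, 1560]);
translate([2499, 364, 120]) cube([104, 15, 1560]);


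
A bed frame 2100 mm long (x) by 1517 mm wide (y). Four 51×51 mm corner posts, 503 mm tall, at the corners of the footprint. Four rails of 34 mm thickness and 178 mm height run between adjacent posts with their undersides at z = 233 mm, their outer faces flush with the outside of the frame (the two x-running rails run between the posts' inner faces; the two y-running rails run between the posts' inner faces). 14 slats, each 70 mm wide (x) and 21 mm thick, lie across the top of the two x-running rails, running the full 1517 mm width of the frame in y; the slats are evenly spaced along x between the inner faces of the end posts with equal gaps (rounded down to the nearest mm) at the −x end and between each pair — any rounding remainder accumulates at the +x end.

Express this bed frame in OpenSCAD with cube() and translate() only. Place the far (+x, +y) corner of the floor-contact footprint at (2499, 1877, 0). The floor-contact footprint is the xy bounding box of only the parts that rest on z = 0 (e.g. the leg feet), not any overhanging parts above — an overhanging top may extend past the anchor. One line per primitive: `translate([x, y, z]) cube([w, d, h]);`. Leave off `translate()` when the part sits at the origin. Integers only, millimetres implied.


translate([399, 360, 0]) cube([51, 51, 503]);
translate([399, 1826, 0]) cube([51, 51, 503]);
translate([2448, 360, 0]) cube([51, 51, 503]);
translate([2448, 1826, 0]) cube([51, 51, 503]);
translate([450, 360, 233]) cube([1998, 34, 178]);
translate([450, 1843, 233]) cube([1998, 34, 178]);
translate([399, 411, 233]) cube([34, 1415, 178]);
translate([2465, 411, 233]) cube([34, 1415, 178]);
translate([517, 360, 411]) cube([70, 1517, 21]);
translate([654, 360, 411]) cube([70, 1517, 21]);
translate([791, 360, 411]) cube([70, 1517, 21]);
translate([928, 360, 411]) cube([70, 1517, 21]);
translate([1065, 360, 411]) cube([70, 1517, 21]);
translate([1202, 360, 411]) cube([70, 1517, 21]);
translate([1339, 360, 411]) cube([70, 1517, 21]);
translate([1476, 360, 411]) cube([70, 1517, 21]);
translate([1613, 360, 411]) cube([70, 1517, 21]);
translate([1750, 360, 411]) cube([70, 1517, 21]);
translate([1887, 360, 411]) cube([70, 1517, 21]);
translate([2024, 360, 411]) cube([70, 1517, 21]);
translate([2161, 360, 411]) cube([70, 1517, 21]);
translate([2298, 360, 411]) cube([70, 1517, 21]);


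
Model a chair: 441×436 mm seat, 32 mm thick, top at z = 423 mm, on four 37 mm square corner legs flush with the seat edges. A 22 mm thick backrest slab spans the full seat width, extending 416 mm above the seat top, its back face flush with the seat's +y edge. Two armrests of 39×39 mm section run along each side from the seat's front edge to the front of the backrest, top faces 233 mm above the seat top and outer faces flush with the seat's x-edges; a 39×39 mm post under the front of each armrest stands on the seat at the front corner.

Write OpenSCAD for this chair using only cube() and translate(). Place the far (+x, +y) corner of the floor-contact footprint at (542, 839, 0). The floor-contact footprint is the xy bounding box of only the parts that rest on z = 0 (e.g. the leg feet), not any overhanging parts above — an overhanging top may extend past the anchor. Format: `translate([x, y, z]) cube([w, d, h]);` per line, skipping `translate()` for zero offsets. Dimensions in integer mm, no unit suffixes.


translate([101, 403, 391]) cube([441, 436, 32]);
translate([101, 403, 0]) cube([37, 37, 391]);
translate([505, 403, 0]) cube([37, 37, 391]);
translate([101, 802, 0]) cube([37, 37, 391]);
translate([505, 802, 0]) cube([37, 37, 391]);
translate([101, 817, 423]) cube([441, 22, 416]);
translate([101, 403, 617]) cube([39, 414, 39]);
translate([503, 403, 617]) cube([39, 414, 39]);
translate([101, 403, 423]) cube([39, 39, 194]);
translate([503, 403, 423]) cube([39, 39, 194]);


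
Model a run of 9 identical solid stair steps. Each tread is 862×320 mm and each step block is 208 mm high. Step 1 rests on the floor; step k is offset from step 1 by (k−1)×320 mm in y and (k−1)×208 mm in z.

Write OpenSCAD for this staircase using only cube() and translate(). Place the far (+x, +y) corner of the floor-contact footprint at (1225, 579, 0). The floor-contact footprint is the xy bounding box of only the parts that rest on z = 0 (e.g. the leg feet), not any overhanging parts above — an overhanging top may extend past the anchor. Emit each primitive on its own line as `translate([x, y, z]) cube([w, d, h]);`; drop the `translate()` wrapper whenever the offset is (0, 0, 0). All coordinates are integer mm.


translate([363, 259, 0]) cube([862, 320, 208]);
translate([363, 579, 208]) cube([862, 320, 208]);
translate([363, 899, 416]) cube([862, 320, 208]);
translate([363, 1219, 624]) cube([862, 320, 208]);
translate([363, 1539, 832]) cube([862, 320, 208]);
translate([363, 1859, 1040]) cube([862, 320, 208]);
translate([363, 2179, 1248]) cube([862, 320, 208]);
translate([363, 2499, 1456]) cube([862, 320, 208]);
translate([363, 2819, 1664]) cube([862, 320, 208]);


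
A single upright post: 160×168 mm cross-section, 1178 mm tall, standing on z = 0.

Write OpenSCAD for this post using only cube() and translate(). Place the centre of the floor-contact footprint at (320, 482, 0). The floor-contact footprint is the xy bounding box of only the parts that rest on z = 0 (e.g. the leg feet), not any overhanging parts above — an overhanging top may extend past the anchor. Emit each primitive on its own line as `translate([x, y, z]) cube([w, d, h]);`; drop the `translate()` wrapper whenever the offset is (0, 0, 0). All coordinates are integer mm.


translate([240, 398, 0]) cube([160, 168, 1178]);


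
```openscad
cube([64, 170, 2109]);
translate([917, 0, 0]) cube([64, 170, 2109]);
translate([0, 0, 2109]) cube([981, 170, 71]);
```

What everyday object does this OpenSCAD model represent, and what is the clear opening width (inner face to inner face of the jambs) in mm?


A door frame. The clear opening width is 853 mm.

Two 2109 mm tall posts with a header on top — a door frame. The left jamb is 64 mm wide at x = 0; the right jamb starts at x = 917. The clear opening is 917 − 64 = 853 mm.


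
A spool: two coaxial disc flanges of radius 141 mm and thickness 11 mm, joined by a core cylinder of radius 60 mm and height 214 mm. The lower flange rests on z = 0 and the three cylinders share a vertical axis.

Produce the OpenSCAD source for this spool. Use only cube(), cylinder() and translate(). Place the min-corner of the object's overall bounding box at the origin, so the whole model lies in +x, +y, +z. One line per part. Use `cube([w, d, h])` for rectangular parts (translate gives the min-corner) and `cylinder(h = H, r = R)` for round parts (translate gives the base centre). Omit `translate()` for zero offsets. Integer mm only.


translate([141, 141, 0]) cylinder(h = 11, r = 141);
translate([141, 141, 11]) cylinder(h = 214, r = 60);
translate([141, 141, 225]) cylinder(h = 11, r = 141);


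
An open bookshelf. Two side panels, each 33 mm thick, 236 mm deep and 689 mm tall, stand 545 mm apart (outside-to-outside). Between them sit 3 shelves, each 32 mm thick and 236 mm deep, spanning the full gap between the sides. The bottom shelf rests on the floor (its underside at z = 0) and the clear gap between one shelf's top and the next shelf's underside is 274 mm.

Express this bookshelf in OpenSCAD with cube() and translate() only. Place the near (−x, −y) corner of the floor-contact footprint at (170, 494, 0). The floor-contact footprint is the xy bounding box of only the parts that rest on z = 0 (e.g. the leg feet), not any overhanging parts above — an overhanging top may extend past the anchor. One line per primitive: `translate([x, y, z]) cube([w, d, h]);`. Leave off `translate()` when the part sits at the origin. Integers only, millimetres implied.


translate([170, 494, 0]) cube([33, 236, 689]);
translate([682, 494, 0]) cube([33, 236, 689]);
translate([203, 494, 0]) cube([479, 236, 32]);
translate([203, 494, 306]) cube([479, 236, 32]);
translate([203, 494, 612]) cube([479, 236, 32]);


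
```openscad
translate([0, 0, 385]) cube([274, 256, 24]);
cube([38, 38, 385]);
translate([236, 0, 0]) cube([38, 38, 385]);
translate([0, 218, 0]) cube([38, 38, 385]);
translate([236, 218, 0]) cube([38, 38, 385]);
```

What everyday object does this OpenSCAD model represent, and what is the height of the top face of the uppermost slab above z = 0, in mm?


A stool. The seat height is 409 mm.

A 274×256×24 slab at z = 385 on four corner posts — a stool. The seat top is 385 + 24 = 409 mm.


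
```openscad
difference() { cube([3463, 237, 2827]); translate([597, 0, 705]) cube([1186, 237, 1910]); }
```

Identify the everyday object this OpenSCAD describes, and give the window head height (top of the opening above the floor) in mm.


A wall with a window opening. The window head height is 2615 mm.

A wall with a rectangular opening subtracted — a window. Sill at z = 705, opening 1910 mm tall, so the head is at 705 + 1910 = 2615 mm.


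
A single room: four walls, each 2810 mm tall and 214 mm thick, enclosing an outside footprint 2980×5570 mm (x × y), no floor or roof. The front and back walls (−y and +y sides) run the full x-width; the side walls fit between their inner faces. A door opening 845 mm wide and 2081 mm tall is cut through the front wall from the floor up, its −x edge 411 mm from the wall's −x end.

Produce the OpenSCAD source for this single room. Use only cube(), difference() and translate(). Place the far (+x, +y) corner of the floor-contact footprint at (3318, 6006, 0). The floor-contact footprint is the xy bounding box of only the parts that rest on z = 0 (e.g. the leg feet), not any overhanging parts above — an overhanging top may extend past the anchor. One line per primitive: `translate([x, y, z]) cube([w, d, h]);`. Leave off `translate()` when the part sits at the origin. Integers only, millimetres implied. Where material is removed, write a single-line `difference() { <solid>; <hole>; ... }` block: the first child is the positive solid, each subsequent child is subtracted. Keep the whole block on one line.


difference() { translate([338, 436, 0]) cube([2980, 214, 2810]); translate([749, 436, 0]) cube([845, 214, 2081]); }
translate([338, 5792, 0]) cube([2980, 214, 2810]);
translate([338, 650, 0]) cube([214, 5142, 2810]);
translate([3104, 650, 0]) cube([214, 5142, 2810]);


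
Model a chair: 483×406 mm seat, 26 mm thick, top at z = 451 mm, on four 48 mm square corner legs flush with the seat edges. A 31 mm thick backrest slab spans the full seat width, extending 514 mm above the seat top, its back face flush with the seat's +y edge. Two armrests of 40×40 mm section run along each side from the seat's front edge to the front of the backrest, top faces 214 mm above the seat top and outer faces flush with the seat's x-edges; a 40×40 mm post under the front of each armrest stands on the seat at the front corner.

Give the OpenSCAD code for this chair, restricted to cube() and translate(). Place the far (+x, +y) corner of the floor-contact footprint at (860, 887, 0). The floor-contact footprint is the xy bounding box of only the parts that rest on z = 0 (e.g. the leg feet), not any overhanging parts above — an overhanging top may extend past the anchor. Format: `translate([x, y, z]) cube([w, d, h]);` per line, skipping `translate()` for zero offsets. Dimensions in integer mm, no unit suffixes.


translate([377, 481, 425]) cube([483, 406, 26]);
translate([377, 481, 0]) cube([48, 48, 425]);
translate([812, 481, 0]) cube([48, 48, 425]);
translate([377, 839, 0]) cube([48, 48, 425]);
translate([812, 839, 0]) cube([48, 48, 425]);
translate([377, 856, 451]) cube([483, 31, 514]);
translate([377, 481, 625]) cube([40, 375, 40]);
translate([820, 481, 625]) cube([40, 375, 40]);
translate([377, 481, 451]) cube([40, 40, 174]);
translate([820, 481, 451]) cube([40, 40, 174]);


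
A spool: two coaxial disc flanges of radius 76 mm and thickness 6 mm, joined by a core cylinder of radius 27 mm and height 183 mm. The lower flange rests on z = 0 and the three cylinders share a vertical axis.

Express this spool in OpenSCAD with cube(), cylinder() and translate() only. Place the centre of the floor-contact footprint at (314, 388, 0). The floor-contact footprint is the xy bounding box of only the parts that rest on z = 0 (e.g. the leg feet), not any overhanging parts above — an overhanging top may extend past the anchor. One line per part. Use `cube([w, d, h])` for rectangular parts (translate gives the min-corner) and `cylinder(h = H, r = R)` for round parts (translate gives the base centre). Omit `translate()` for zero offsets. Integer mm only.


translate([314, 388, 0]) cylinder(h = 6, r = 76);
translate([314, 388, 6]) cylinder(h = 183, r = 27);
translate([314, 388, 189]) cylinder(h = 6, r = 76);


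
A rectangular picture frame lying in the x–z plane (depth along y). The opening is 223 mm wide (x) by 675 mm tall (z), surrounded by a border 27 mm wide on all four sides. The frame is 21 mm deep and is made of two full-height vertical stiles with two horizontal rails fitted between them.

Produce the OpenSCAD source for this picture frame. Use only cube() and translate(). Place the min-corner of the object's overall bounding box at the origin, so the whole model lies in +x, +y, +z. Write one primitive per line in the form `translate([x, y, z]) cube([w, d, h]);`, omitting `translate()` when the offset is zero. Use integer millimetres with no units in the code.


cube([27, 21, 729]);
translate([250, 0, 0]) cube([27, 21, 729]);
translate([27, 0, 0]) cube([223, 21, 27]);
translate([27, 0, 702]) cube([223, 21, 27]);


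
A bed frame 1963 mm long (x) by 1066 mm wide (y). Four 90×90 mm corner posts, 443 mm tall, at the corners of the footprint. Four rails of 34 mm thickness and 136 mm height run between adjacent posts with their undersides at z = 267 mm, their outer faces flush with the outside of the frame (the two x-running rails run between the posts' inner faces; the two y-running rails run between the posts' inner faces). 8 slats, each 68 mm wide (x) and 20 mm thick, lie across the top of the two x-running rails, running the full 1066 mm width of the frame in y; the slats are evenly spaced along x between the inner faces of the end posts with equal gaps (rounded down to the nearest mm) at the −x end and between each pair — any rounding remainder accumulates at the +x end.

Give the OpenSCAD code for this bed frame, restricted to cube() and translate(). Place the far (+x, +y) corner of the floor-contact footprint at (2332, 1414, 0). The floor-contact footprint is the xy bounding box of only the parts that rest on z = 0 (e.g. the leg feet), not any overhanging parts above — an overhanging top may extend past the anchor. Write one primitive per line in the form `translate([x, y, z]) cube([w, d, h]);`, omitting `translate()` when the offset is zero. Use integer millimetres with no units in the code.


translate([369, 348, 0]) cube([90, 90, 443]);
translate([369, 1324, 0]) cube([90, 90, 443]);
translate([2242, 348, 0]) cube([90, 90, 443]);
translate([2242, 1324, 0]) cube([90, 90, 443]);
translate([459, 348, 267]) cube([1783, 34, 136]);
translate([459, 1380, 267]) cube([1783, 34, 136]);
translate([369, 438, 267]) cube([34, 886, 136]);
translate([2298, 438, 267]) cube([34, 886, 136]);
translate([596, 348, 403]) cube([68, 1066, 20]);
translate([801, 348, 403]) cube([68, 1066, 20]);
translate([1006, 348, 403]) cube([68, 1066, 20]);
translate([1211, 348, 403]) cube([68, 1066, 20]);
translate([1416, 348, 403]) cube([68, 1066, 20]);
translate([1621, 348, 403]) cube([68, 1066, 20]);
translate([1826, 348, 403]) cube([68, 1066, 20]);
translate([2031, 348, 403]) cube([68, 1066, 20]);


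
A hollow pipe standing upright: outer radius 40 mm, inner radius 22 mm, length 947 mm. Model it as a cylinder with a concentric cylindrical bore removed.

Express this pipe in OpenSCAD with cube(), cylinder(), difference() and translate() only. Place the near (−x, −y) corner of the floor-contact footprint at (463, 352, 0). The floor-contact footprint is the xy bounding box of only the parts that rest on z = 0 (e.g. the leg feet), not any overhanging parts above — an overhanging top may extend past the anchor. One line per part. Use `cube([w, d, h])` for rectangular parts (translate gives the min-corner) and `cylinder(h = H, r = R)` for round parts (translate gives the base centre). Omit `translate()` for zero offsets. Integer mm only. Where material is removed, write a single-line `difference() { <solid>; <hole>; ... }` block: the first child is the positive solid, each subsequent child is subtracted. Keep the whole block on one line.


difference() { translate([503, 392, 0]) cylinder(h = 947, r = 40); translate([503, 392, 0]) cylinder(h = 947, r = 22); }


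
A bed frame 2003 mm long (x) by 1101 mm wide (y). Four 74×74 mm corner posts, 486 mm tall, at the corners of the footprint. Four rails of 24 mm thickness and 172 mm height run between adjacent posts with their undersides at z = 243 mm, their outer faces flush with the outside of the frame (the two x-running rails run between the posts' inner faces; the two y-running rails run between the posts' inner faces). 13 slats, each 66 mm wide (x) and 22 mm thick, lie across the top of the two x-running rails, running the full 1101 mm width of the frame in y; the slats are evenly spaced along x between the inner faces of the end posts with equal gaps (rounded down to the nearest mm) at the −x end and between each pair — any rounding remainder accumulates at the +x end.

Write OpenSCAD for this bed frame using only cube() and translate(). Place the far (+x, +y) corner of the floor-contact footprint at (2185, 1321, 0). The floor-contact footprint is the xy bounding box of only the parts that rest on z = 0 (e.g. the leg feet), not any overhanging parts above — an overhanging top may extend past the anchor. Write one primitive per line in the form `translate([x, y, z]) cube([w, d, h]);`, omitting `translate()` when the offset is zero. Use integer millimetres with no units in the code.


// slat z = rail_z + rail_h = 243 + 172 = 415
// slat gap = ⌊(1855 − 13·66) / 14⌋ = 71
translate([182, 220, 0]) cube([74, 74, 486]);
translate([182, 1247, 0]) cube([74, 74, 486]);
translate([2111, 220, 0]) cube([74, 74, 486]);
translate([2111, 1247, 0]) cube([74, 74, 486]);
translate([256, 220, 243]) cube([1855, 24, 172]);
translate([256, 1297, 243]) cube([1855, 24, 172]);
translate([182, 294, 243]) cube([24, 953, 172]);
translate([2161, 294, 243]) cube([24, 953, 172]);
translate([327, 220, 415]) cube([66, 1101, 22]);
translate([464, 220, 415]) cube([66, 1101, 22]);
translate([601, 220, 415]) cube([66, 1101, 22]);
translate([738, 220, 415]) cube([66, 1101, 22]);
translate([875, 220, 415]) cube([66, 1101, 22]);
translate([1012, 220, 415]) cube([66, 1101, 22]);
translate([1149, 220, 415]) cube([66, 1101, 22]);
translate([1286, 220, 415]) cube([66, 1101, 22]);
translate([1423, 220, 415]) cube([66, 1101, 22]);
translate([1560, 220, 415]) cube([66, 1101, 22]);
translate([1697, 220, 415]) cube([66, 1101, 22]);
translate([1834, 220, 415]) cube([66, 1101, 22]);
translate([1971, 220, 415]) cube([66, 1101, 22]);
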